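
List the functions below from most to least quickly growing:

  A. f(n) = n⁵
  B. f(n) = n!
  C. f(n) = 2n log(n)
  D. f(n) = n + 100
B > A > C > D

Comparing growth rates:
B = n! is O(n!)
A = n⁵ is O(n⁵)
C = 2n log(n) is O(n log n)
D = n + 100 is O(n)

Therefore, the order from fastest to slowest is: B > A > C > D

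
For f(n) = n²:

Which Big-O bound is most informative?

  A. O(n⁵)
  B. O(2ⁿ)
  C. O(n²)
C

f(n) = n² is O(n²).
All listed options are valid Big-O bounds (upper bounds),
but O(n²) is the tightest (smallest valid bound).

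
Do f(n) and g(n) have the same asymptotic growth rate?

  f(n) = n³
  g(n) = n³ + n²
True

f(n) = n³ and g(n) = n³ + n² are both O(n³).
Since they have the same asymptotic growth rate, f(n) = Θ(g(n)) is true.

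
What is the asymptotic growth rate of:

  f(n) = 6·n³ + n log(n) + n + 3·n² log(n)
Θ(n³)

Order the terms by growth rate: n ≺ n log(n) ≺ 3·n² log(n) ≺ 6·n³.
The fastest-growing term 6·n³ dominates as n → ∞; dropping its constant factor gives Θ(n³).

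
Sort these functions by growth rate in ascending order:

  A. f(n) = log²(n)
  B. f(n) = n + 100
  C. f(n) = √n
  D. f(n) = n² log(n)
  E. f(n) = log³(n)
A < E < C < B < D

Comparing growth rates:
A = log²(n) is O(log² n)
E = log³(n) is O(log³ n)
C = √n is O(√n)
B = n + 100 is O(n)
D = n² log(n) is O(n² log n)

Therefore, the order from slowest to fastest is: A < E < C < B < D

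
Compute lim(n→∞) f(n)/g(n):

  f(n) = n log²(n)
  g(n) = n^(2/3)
∞

Since n log²(n) (O(n log² n)) grows faster than n^(2/3) (O(n^(2/3))),
the ratio f(n)/g(n) → ∞ as n → ∞.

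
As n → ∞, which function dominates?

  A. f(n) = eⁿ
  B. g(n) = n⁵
A

f(n) = eⁿ is O(eⁿ), while g(n) = n⁵ is O(n⁵).
Since O(eⁿ) grows faster than O(n⁵), f(n) dominates.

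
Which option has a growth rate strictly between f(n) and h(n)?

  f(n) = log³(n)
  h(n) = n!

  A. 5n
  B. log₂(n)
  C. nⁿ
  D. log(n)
A

We need g(n) with log³(n) = o(g(n)) and g(n) = o(n!), i.e. O(log³ n) ≺ g ≺ O(n!).
Check each option:
  A. 5n — O(n) is strictly between O(log³ n) and O(n!) ✓
  B. log₂(n) — O(log n) does not grow strictly faster than f(n)
  C. nⁿ — O(nⁿ) does not grow strictly slower than h(n)
  D. log(n) — O(log n) does not grow strictly faster than f(n)

Only option A (5n) lies strictly between.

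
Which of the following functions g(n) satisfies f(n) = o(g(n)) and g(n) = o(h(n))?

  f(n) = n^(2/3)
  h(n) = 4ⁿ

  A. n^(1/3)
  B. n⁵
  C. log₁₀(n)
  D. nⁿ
B

We need g(n) with n^(2/3) = o(g(n)) and g(n) = o(4ⁿ), i.e. O(n^(2/3)) ≺ g ≺ O(4ⁿ).
Check each option:
  A. n^(1/3) — O(n^(1/3)) does not grow strictly faster than f(n)
  B. n⁵ — O(n⁵) is strictly between O(n^(2/3)) and O(4ⁿ) ✓
  C. log₁₀(n) — O(log n) does not grow strictly faster than f(n)
  D. nⁿ — O(nⁿ) does not grow strictly slower than h(n)

Only option B (n⁵) lies strictly between.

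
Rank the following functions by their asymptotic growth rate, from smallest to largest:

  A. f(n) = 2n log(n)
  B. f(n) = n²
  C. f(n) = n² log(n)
A < B < C

Comparing growth rates:
A = 2n log(n) is O(n log n)
B = n² is O(n²)
C = n² log(n) is O(n² log n)

Therefore, the order from slowest to fastest is: A < B < C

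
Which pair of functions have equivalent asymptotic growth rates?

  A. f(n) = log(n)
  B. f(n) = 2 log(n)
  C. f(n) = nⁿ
A and B

Examining each function:
  A. log(n) is O(log n)
  B. 2 log(n) is O(log n)
  C. nⁿ is O(nⁿ)

Functions A and B both have the same complexity class.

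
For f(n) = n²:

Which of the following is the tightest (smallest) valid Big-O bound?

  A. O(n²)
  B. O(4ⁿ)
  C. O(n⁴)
A

f(n) = n² is O(n²).
All listed options are valid Big-O bounds (upper bounds),
but O(n²) is the tightest (smallest valid bound).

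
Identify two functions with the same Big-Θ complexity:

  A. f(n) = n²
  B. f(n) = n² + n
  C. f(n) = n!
A and B

Examining each function:
  A. n² is O(n²)
  B. n² + n is O(n²)
  C. n! is O(n!)

Functions A and B both have the same complexity class.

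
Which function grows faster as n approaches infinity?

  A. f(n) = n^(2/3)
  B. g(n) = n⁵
B

f(n) = n^(2/3) is O(n^(2/3)), while g(n) = n⁵ is O(n⁵).
Since O(n⁵) grows faster than O(n^(2/3)), g(n) dominates.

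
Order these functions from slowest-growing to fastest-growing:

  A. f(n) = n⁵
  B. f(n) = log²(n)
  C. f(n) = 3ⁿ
B < A < C

Comparing growth rates:
B = log²(n) is O(log² n)
A = n⁵ is O(n⁵)
C = 3ⁿ is O(3ⁿ)

Therefore, the order from slowest to fastest is: B < A < C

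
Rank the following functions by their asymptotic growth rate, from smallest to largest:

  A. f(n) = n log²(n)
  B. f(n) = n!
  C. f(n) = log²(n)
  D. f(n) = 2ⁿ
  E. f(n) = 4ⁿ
C < A < D < E < B

Comparing growth rates:
C = log²(n) is O(log² n)
A = n log²(n) is O(n log² n)
D = 2ⁿ is O(2ⁿ)
E = 4ⁿ is O(4ⁿ)
B = n! is O(n!)

Therefore, the order from slowest to fastest is: C < A < D < E < B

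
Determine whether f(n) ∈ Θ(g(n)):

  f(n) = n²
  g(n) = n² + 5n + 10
True

f(n) = n² and g(n) = n² + 5n + 10 are both O(n²).
Since they have the same asymptotic growth rate, f(n) = Θ(g(n)) is true.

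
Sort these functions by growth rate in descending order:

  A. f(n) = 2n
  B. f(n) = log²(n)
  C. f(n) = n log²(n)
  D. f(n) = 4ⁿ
D > C > A > B

Comparing growth rates:
D = 4ⁿ is O(4ⁿ)
C = n log²(n) is O(n log² n)
A = 2n is O(n)
B = log²(n) is O(log² n)

Therefore, the order from fastest to slowest is: D > C > A > B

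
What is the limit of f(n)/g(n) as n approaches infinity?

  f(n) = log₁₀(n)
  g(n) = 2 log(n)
1/(2*log(10))

Since log₁₀(n) and 2 log(n) have the same growth rate (O(log n)),
the ratio converges to a constant: 1/(2*log(10)).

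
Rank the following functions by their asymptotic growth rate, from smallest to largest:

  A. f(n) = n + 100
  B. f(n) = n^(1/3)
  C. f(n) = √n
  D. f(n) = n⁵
B < C < A < D

Comparing growth rates:
B = n^(1/3) is O(n^(1/3))
C = √n is O(√n)
A = n + 100 is O(n)
D = n⁵ is O(n⁵)

Therefore, the order from slowest to fastest is: B < C < A < D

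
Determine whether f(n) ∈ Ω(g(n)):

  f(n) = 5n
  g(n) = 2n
True

f(n) = 5n and g(n) = 2n are both O(n).
Big-Ω permits equal growth rates (f ≥ c·g for some c > 0), so f(n) = Ω(g(n)) is true.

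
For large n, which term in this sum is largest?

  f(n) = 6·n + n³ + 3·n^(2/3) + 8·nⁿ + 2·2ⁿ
8·nⁿ

Looking at each term:
  - 6·n is O(n)
  - n³ is O(n³)
  - 3·n^(2/3) is O(n^(2/3))
  - 8·nⁿ is O(nⁿ)
  - 2·2ⁿ is O(2ⁿ)

The term 8·nⁿ (O(nⁿ)) grows fastest and dominates all others.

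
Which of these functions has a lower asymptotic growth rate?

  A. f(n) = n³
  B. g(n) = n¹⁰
A

f(n) = n³ is O(n³), while g(n) = n¹⁰ is O(n¹⁰).
Since O(n³) grows slower than O(n¹⁰), f(n) is dominated.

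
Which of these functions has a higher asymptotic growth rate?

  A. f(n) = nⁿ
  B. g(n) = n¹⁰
A

f(n) = nⁿ is O(nⁿ), while g(n) = n¹⁰ is O(n¹⁰).
Since O(nⁿ) grows faster than O(n¹⁰), f(n) dominates.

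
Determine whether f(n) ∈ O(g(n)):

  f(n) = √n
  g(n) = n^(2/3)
True

f(n) = √n is O(√n), and g(n) = n^(2/3) is O(n^(2/3)).
Since O(√n) ⊆ O(n^(2/3)) (f grows no faster than g), f(n) = O(g(n)) is true.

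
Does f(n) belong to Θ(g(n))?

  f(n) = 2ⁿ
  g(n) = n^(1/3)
False

f(n) = 2ⁿ is O(2ⁿ), and g(n) = n^(1/3) is O(n^(1/3)).
Since they have different growth rates, f(n) = Θ(g(n)) is false.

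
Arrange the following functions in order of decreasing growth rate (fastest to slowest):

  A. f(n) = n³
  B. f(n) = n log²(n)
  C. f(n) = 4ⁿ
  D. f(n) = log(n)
C > A > B > D

Comparing growth rates:
C = 4ⁿ is O(4ⁿ)
A = n³ is O(n³)
B = n log²(n) is O(n log² n)
D = log(n) is O(log n)

Therefore, the order from fastest to slowest is: C > A > B > D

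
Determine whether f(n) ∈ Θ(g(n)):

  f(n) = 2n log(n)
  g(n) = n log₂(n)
True

f(n) = 2n log(n) and g(n) = n log₂(n) are both O(n log n).
Since they have the same asymptotic growth rate, f(n) = Θ(g(n)) is true.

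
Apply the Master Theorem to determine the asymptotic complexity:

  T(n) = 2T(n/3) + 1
Θ(n^log₃(2))

Master Theorem: a = 2, b = 3, f(n) = 1.
Compute the critical exponent d = log₃(2) = 0.631.
Compare f(n) = Θ(1) against n^d:
  k = 0 < d = 0.631, so f(n) = O(n^(d-ε)) — Case 1.
  The recursion cost dominates: T(n) = Θ(n^d) = Θ(n^log₃(2)).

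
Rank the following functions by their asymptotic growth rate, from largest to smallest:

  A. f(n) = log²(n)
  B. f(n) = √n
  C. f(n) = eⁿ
C > B > A

Comparing growth rates:
C = eⁿ is O(eⁿ)
B = √n is O(√n)
A = log²(n) is O(log² n)

Therefore, the order from fastest to slowest is: C > B > A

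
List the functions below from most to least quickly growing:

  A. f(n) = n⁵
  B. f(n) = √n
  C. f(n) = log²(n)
A > B > C

Comparing growth rates:
A = n⁵ is O(n⁵)
B = √n is O(√n)
C = log²(n) is O(log² n)

Therefore, the order from fastest to slowest is: A > B > C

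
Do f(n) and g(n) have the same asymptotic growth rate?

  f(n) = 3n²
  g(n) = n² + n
True

f(n) = 3n² and g(n) = n² + n are both O(n²).
Since they have the same asymptotic growth rate, f(n) = Θ(g(n)) is true.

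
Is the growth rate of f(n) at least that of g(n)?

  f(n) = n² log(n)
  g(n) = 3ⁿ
False

f(n) = n² log(n) is O(n² log n), and g(n) = 3ⁿ is O(3ⁿ).
Since O(n² log n) grows slower than O(3ⁿ), f(n) = Ω(g(n)) is false.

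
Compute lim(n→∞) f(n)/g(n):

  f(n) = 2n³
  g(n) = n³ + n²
2

Since 2n³ and n³ + n² have the same growth rate (O(n³)),
the ratio converges to a constant: 2.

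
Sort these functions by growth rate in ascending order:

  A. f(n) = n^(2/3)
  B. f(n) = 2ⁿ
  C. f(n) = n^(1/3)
C < A < B

Comparing growth rates:
C = n^(1/3) is O(n^(1/3))
A = n^(2/3) is O(n^(2/3))
B = 2ⁿ is O(2ⁿ)

Therefore, the order from slowest to fastest is: C < A < B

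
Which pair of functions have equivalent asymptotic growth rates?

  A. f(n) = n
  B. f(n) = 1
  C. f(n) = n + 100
A and C

Examining each function:
  A. n is O(n)
  B. 1 is O(1)
  C. n + 100 is O(n)

Functions A and C both have the same complexity class.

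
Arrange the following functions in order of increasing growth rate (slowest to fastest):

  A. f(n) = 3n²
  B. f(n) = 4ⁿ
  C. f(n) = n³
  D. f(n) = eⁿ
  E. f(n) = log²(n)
E < A < C < D < B

Comparing growth rates:
E = log²(n) is O(log² n)
A = 3n² is O(n²)
C = n³ is O(n³)
D = eⁿ is O(eⁿ)
B = 4ⁿ is O(4ⁿ)

Therefore, the order from slowest to fastest is: E < A < C < D < B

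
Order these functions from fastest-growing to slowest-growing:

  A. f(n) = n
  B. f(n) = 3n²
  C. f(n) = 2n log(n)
B > C > A

Comparing growth rates:
B = 3n² is O(n²)
C = 2n log(n) is O(n log n)
A = n is O(n)

Therefore, the order from fastest to slowest is: B > C > A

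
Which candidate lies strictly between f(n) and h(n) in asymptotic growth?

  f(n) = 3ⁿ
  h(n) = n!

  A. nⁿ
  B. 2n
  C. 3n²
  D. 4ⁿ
D

We need g(n) with 3ⁿ = o(g(n)) and g(n) = o(n!), i.e. O(3ⁿ) ≺ g ≺ O(n!).
Check each option:
  A. nⁿ — O(nⁿ) does not grow strictly slower than h(n)
  B. 2n — O(n) does not grow strictly faster than f(n)
  C. 3n² — O(n²) does not grow strictly faster than f(n)
  D. 4ⁿ — O(4ⁿ) is strictly between O(3ⁿ) and O(n!) ✓

Only option D (4ⁿ) lies strictly between.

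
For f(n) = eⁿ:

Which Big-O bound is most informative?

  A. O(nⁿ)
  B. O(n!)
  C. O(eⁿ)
C

f(n) = eⁿ is O(eⁿ).
All listed options are valid Big-O bounds (upper bounds),
but O(eⁿ) is the tightest (smallest valid bound).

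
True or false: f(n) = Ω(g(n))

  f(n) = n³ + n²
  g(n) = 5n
True

f(n) = n³ + n² is O(n³), and g(n) = 5n is O(n).
Since O(n³) grows at least as fast as O(n), f(n) = Ω(g(n)) is true.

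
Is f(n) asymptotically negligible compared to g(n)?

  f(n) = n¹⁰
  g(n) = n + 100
False

f(n) = n¹⁰ is O(n¹⁰), and g(n) = n + 100 is O(n).
Since O(n¹⁰) grows faster than or equal to O(n), f(n) = o(g(n)) is false.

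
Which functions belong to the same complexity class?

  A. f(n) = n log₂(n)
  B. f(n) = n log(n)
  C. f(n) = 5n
A and B

Examining each function:
  A. n log₂(n) is O(n log n)
  B. n log(n) is O(n log n)
  C. 5n is O(n)

Functions A and B both have the same complexity class.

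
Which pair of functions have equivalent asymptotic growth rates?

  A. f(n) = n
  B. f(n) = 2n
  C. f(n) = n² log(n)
A and B

Examining each function:
  A. n is O(n)
  B. 2n is O(n)
  C. n² log(n) is O(n² log n)

Functions A and B both have the same complexity class.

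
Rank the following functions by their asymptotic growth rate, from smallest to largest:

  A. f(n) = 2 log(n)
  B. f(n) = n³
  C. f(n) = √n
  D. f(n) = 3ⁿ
A < C < B < D

Comparing growth rates:
A = 2 log(n) is O(log n)
C = √n is O(√n)
B = n³ is O(n³)
D = 3ⁿ is O(3ⁿ)

Therefore, the order from slowest to fastest is: A < C < B < D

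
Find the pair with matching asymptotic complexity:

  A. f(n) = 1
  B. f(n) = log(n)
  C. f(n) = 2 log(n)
B and C

Examining each function:
  A. 1 is O(1)
  B. log(n) is O(log n)
  C. 2 log(n) is O(log n)

Functions B and C both have the same complexity class.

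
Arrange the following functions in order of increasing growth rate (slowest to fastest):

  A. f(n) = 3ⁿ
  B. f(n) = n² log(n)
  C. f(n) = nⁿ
B < A < C

Comparing growth rates:
B = n² log(n) is O(n² log n)
A = 3ⁿ is O(3ⁿ)
C = nⁿ is O(nⁿ)

Therefore, the order from slowest to fastest is: B < A < C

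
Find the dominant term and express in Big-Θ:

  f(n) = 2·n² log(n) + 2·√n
Θ(n² log n)

Order the terms by growth rate: 2·√n ≺ 2·n² log(n).
The fastest-growing term 2·n² log(n) dominates as n → ∞; dropping its constant factor gives Θ(n² log n).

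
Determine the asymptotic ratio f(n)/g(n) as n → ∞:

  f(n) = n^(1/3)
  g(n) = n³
0

Since n^(1/3) (O(n^(1/3))) grows slower than n³ (O(n³)),
the ratio f(n)/g(n) → 0 as n → ∞.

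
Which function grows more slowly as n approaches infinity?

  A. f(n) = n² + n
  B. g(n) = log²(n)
B

f(n) = n² + n is O(n²), while g(n) = log²(n) is O(log² n).
Since O(log² n) grows slower than O(n²), g(n) is dominated.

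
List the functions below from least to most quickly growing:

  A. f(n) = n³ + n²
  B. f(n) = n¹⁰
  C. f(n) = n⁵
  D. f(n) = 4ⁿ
A < C < B < D

Comparing growth rates:
A = n³ + n² is O(n³)
C = n⁵ is O(n⁵)
B = n¹⁰ is O(n¹⁰)
D = 4ⁿ is O(4ⁿ)

Therefore, the order from slowest to fastest is: A < C < B < D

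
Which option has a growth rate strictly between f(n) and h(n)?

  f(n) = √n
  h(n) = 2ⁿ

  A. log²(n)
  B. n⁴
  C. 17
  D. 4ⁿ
B

We need g(n) with √n = o(g(n)) and g(n) = o(2ⁿ), i.e. O(√n) ≺ g ≺ O(2ⁿ).
Check each option:
  A. log²(n) — O(log² n) does not grow strictly faster than f(n)
  B. n⁴ — O(n⁴) is strictly between O(√n) and O(2ⁿ) ✓
  C. 17 — O(1) does not grow strictly faster than f(n)
  D. 4ⁿ — O(4ⁿ) does not grow strictly slower than h(n)

Only option B (n⁴) lies strictly between.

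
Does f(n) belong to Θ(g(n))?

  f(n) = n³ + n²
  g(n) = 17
False

f(n) = n³ + n² is O(n³), and g(n) = 17 is O(1).
Since they have different growth rates, f(n) = Θ(g(n)) is false.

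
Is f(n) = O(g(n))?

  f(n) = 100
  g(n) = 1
True

f(n) = 100 and g(n) = 1 are both O(1).
Big-O permits equal growth rates (f ≤ c·g for some c), so f(n) = O(g(n)) is true.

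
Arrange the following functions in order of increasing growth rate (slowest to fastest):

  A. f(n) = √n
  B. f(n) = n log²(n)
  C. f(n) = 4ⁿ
A < B < C

Comparing growth rates:
A = √n is O(√n)
B = n log²(n) is O(n log² n)
C = 4ⁿ is O(4ⁿ)

Therefore, the order from slowest to fastest is: A < B < C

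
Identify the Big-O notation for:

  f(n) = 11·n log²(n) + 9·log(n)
O(n log² n)

The dominant term in 11·n log²(n) + 9·log(n) is 11·n log²(n), which is Θ(n log² n).
Lower-order terms (9·log(n)) are asymptotically negligible.
Constants are absorbed, so the tightest bound is O(n log² n).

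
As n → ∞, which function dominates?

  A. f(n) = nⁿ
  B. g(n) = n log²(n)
A

f(n) = nⁿ is O(nⁿ), while g(n) = n log²(n) is O(n log² n).
Since O(nⁿ) grows faster than O(n log² n), f(n) dominates.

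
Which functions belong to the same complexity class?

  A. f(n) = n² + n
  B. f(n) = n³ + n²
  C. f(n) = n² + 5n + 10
A and C

Examining each function:
  A. n² + n is O(n²)
  B. n³ + n² is O(n³)
  C. n² + 5n + 10 is O(n²)

Functions A and C both have the same complexity class.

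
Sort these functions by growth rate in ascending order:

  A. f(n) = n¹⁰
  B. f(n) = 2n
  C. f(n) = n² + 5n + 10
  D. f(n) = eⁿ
B < C < A < D

Comparing growth rates:
B = 2n is O(n)
C = n² + 5n + 10 is O(n²)
A = n¹⁰ is O(n¹⁰)
D = eⁿ is O(eⁿ)

Therefore, the order from slowest to fastest is: B < C < A < D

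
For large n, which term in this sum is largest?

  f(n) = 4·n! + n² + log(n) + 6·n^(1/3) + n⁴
4·n!

Looking at each term:
  - 4·n! is O(n!)
  - n² is O(n²)
  - log(n) is O(log n)
  - 6·n^(1/3) is O(n^(1/3))
  - n⁴ is O(n⁴)

The term 4·n! (O(n!)) grows fastest and dominates all others.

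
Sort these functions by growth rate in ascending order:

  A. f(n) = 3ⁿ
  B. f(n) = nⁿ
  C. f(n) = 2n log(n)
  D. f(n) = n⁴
C < D < A < B

Comparing growth rates:
C = 2n log(n) is O(n log n)
D = n⁴ is O(n⁴)
A = 3ⁿ is O(3ⁿ)
B = nⁿ is O(nⁿ)

Therefore, the order from slowest to fastest is: C < D < A < B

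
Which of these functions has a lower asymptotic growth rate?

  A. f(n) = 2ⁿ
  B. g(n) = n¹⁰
B

f(n) = 2ⁿ is O(2ⁿ), while g(n) = n¹⁰ is O(n¹⁰).
Since O(n¹⁰) grows slower than O(2ⁿ), g(n) is dominated.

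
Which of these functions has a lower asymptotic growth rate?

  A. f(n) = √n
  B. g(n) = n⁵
A

f(n) = √n is O(√n), while g(n) = n⁵ is O(n⁵).
Since O(√n) grows slower than O(n⁵), f(n) is dominated.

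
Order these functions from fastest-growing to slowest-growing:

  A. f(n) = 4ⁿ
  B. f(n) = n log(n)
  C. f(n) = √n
A > B > C

Comparing growth rates:
A = 4ⁿ is O(4ⁿ)
B = n log(n) is O(n log n)
C = √n is O(√n)

Therefore, the order from fastest to slowest is: A > B > C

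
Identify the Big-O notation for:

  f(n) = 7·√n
O(√n)

The dominant term in 7·√n is 7·√n, which is Θ(√n).
Constants are absorbed, so the tightest bound is O(√n).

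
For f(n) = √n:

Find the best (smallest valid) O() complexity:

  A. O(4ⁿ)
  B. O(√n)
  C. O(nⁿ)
B

f(n) = √n is O(√n).
All listed options are valid Big-O bounds (upper bounds),
but O(√n) is the tightest (smallest valid bound).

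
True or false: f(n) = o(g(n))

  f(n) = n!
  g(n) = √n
False

f(n) = n! is O(n!), and g(n) = √n is O(√n).
Since O(n!) grows faster than or equal to O(√n), f(n) = o(g(n)) is false.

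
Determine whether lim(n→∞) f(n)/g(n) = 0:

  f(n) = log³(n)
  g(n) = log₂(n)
False

f(n) = log³(n) is O(log³ n), and g(n) = log₂(n) is O(log n).
Since O(log³ n) grows faster than or equal to O(log n), f(n) = o(g(n)) is false.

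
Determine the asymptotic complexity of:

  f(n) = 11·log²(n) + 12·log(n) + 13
O(log² n)

The dominant term in 11·log²(n) + 12·log(n) + 13 is 11·log²(n), which is Θ(log² n).
Lower-order terms (12·log(n), 13) are asymptotically negligible.
Constants are absorbed, so the tightest bound is O(log² n).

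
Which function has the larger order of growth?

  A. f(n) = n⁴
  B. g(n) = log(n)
A

f(n) = n⁴ is O(n⁴), while g(n) = log(n) is O(log n).
Since O(n⁴) grows faster than O(log n), f(n) dominates.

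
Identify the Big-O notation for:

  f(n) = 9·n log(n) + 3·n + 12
O(n log n)

The dominant term in 9·n log(n) + 3·n + 12 is 9·n log(n), which is Θ(n log n).
Lower-order terms (3·n, 12) are asymptotically negligible.
Constants are absorbed, so the tightest bound is O(n log n).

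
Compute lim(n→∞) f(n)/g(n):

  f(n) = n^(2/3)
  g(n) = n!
0

Since n^(2/3) (O(n^(2/3))) grows slower than n! (O(n!)),
the ratio f(n)/g(n) → 0 as n → ∞.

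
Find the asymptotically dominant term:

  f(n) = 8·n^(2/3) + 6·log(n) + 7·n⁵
7·n⁵

Looking at each term:
  - 8·n^(2/3) is O(n^(2/3))
  - 6·log(n) is O(log n)
  - 7·n⁵ is O(n⁵)

The term 7·n⁵ (O(n⁵)) grows fastest and dominates all others.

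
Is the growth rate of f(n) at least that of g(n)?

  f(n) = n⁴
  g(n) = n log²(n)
True

f(n) = n⁴ is O(n⁴), and g(n) = n log²(n) is O(n log² n).
Since O(n⁴) grows at least as fast as O(n log² n), f(n) = Ω(g(n)) is true.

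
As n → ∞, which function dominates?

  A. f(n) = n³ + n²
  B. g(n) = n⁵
B

f(n) = n³ + n² is O(n³), while g(n) = n⁵ is O(n⁵).
Since O(n⁵) grows faster than O(n³), g(n) dominates.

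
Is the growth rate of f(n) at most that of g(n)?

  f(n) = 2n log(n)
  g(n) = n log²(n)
True

f(n) = 2n log(n) is O(n log n), and g(n) = n log²(n) is O(n log² n).
Since O(n log n) ⊆ O(n log² n) (f grows no faster than g), f(n) = O(g(n)) is true.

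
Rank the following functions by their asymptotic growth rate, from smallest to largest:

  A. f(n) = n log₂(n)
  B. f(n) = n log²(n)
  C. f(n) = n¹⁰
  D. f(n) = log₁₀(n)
D < A < B < C

Comparing growth rates:
D = log₁₀(n) is O(log n)
A = n log₂(n) is O(n log n)
B = n log²(n) is O(n log² n)
C = n¹⁰ is O(n¹⁰)

Therefore, the order from slowest to fastest is: D < A < B < C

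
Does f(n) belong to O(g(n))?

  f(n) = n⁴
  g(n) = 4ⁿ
True

f(n) = n⁴ is O(n⁴), and g(n) = 4ⁿ is O(4ⁿ).
Since O(n⁴) ⊆ O(4ⁿ) (f grows no faster than g), f(n) = O(g(n)) is true.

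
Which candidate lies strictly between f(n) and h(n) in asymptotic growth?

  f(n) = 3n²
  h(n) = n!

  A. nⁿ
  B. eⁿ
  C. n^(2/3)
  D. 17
B

We need g(n) with 3n² = o(g(n)) and g(n) = o(n!), i.e. O(n²) ≺ g ≺ O(n!).
Check each option:
  A. nⁿ — O(nⁿ) does not grow strictly slower than h(n)
  B. eⁿ — O(eⁿ) is strictly between O(n²) and O(n!) ✓
  C. n^(2/3) — O(n^(2/3)) does not grow strictly faster than f(n)
  D. 17 — O(1) does not grow strictly faster than f(n)

Only option B (eⁿ) lies strictly between.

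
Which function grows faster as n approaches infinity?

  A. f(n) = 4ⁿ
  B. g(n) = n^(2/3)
A

f(n) = 4ⁿ is O(4ⁿ), while g(n) = n^(2/3) is O(n^(2/3)).
Since O(4ⁿ) grows faster than O(n^(2/3)), f(n) dominates.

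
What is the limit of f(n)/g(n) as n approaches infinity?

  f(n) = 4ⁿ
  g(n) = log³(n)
∞

Since 4ⁿ (O(4ⁿ)) grows faster than log³(n) (O(log³ n)),
the ratio f(n)/g(n) → ∞ as n → ∞.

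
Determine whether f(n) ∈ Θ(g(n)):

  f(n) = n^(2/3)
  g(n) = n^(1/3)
False

f(n) = n^(2/3) is O(n^(2/3)), and g(n) = n^(1/3) is O(n^(1/3)).
Since they have different growth rates, f(n) = Θ(g(n)) is false.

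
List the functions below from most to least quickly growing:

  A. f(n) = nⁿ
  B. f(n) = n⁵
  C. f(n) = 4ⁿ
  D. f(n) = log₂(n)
A > C > B > D

Comparing growth rates:
A = nⁿ is O(nⁿ)
C = 4ⁿ is O(4ⁿ)
B = n⁵ is O(n⁵)
D = log₂(n) is O(log n)

Therefore, the order from fastest to slowest is: A > C > B > D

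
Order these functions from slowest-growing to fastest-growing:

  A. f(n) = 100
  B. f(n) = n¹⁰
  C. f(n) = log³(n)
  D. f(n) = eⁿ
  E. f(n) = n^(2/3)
A < C < E < B < D

Comparing growth rates:
A = 100 is O(1)
C = log³(n) is O(log³ n)
E = n^(2/3) is O(n^(2/3))
B = n¹⁰ is O(n¹⁰)
D = eⁿ is O(eⁿ)

Therefore, the order from slowest to fastest is: A < C < E < B < D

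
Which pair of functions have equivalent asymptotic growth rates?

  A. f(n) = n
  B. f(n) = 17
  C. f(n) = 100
B and C

Examining each function:
  A. n is O(n)
  B. 17 is O(1)
  C. 100 is O(1)

Functions B and C both have the same complexity class.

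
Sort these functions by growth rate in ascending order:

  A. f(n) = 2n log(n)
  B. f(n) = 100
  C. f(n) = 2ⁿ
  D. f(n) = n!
B < A < C < D

Comparing growth rates:
B = 100 is O(1)
A = 2n log(n) is O(n log n)
C = 2ⁿ is O(2ⁿ)
D = n! is O(n!)

Therefore, the order from slowest to fastest is: B < A < C < D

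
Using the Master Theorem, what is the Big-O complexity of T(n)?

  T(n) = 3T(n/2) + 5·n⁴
Θ(n⁴)

Master Theorem: a = 3, b = 2, f(n) = 5·n⁴.
Compute the critical exponent d = log₂(3) = 1.585.
Compare f(n) = Θ(n⁴) against n^d:
  k = 4 > d = 1.585, so f(n) = Ω(n^(d+ε)) — Case 3.
  Regularity: a·(n/b)^4/n^4 = a/b^4 = 3/16 < 1 ✓.
  The top-level work dominates: T(n) = Θ(f(n)) = Θ(n⁴).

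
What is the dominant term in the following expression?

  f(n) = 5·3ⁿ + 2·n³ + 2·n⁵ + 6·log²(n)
5·3ⁿ

Looking at each term:
  - 5·3ⁿ is O(3ⁿ)
  - 2·n³ is O(n³)
  - 2·n⁵ is O(n⁵)
  - 6·log²(n) is O(log² n)

The term 5·3ⁿ (O(3ⁿ)) grows fastest and dominates all others.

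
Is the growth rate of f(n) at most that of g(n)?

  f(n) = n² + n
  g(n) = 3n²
True

f(n) = n² + n and g(n) = 3n² are both O(n²).
Big-O permits equal growth rates (f ≤ c·g for some c), so f(n) = O(g(n)) is true.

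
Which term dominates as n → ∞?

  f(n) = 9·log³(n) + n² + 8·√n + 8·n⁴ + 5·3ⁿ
5·3ⁿ

Looking at each term:
  - 9·log³(n) is O(log³ n)
  - n² is O(n²)
  - 8·√n is O(√n)
  - 8·n⁴ is O(n⁴)
  - 5·3ⁿ is O(3ⁿ)

The term 5·3ⁿ (O(3ⁿ)) grows fastest and dominates all others.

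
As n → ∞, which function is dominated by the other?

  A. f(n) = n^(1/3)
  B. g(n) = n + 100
A

f(n) = n^(1/3) is O(n^(1/3)), while g(n) = n + 100 is O(n).
Since O(n^(1/3)) grows slower than O(n), f(n) is dominated.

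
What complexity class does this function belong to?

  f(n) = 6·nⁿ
O(nⁿ)

The dominant term in 6·nⁿ is 6·nⁿ, which is Θ(nⁿ).
Constants are absorbed, so the tightest bound is O(nⁿ).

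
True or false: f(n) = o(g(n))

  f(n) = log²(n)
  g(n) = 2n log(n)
True

f(n) = log²(n) is O(log² n), and g(n) = 2n log(n) is O(n log n).
Since O(log² n) grows strictly slower than O(n log n), f(n) = o(g(n)) is true.
This means lim(n→∞) f(n)/g(n) = 0.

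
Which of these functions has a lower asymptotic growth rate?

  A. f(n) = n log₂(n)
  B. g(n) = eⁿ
A

f(n) = n log₂(n) is O(n log n), while g(n) = eⁿ is O(eⁿ).
Since O(n log n) grows slower than O(eⁿ), f(n) is dominated.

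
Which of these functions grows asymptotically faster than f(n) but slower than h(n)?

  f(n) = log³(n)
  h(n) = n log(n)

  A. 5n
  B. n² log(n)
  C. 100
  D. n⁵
A

We need g(n) with log³(n) = o(g(n)) and g(n) = o(n log(n)), i.e. O(log³ n) ≺ g ≺ O(n log n).
Check each option:
  A. 5n — O(n) is strictly between O(log³ n) and O(n log n) ✓
  B. n² log(n) — O(n² log n) does not grow strictly slower than h(n)
  C. 100 — O(1) does not grow strictly faster than f(n)
  D. n⁵ — O(n⁵) does not grow strictly slower than h(n)

Only option A (5n) lies strictly between.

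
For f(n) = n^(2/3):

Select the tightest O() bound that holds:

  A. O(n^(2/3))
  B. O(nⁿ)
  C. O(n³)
A

f(n) = n^(2/3) is O(n^(2/3)).
All listed options are valid Big-O bounds (upper bounds),
but O(n^(2/3)) is the tightest (smallest valid bound).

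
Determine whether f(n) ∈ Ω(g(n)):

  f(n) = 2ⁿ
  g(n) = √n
True

f(n) = 2ⁿ is O(2ⁿ), and g(n) = √n is O(√n).
Since O(2ⁿ) grows at least as fast as O(√n), f(n) = Ω(g(n)) is true.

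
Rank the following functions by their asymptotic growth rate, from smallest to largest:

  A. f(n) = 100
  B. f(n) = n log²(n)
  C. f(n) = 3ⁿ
A < B < C

Comparing growth rates:
A = 100 is O(1)
B = n log²(n) is O(n log² n)
C = 3ⁿ is O(3ⁿ)

Therefore, the order from slowest to fastest is: A < B < C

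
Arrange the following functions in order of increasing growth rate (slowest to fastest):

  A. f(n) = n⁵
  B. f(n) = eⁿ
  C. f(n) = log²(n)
C < A < B

Comparing growth rates:
C = log²(n) is O(log² n)
A = n⁵ is O(n⁵)
B = eⁿ is O(eⁿ)

Therefore, the order from slowest to fastest is: C < A < B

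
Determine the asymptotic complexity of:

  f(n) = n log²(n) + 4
O(n log² n)

The dominant term in n log²(n) + 4 is n log²(n), which is Θ(n log² n).
Lower-order terms (4) are asymptotically negligible.
Constants are absorbed, so the tightest bound is O(n log² n).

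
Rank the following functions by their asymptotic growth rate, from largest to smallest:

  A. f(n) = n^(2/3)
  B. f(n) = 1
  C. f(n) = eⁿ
C > A > B

Comparing growth rates:
C = eⁿ is O(eⁿ)
A = n^(2/3) is O(n^(2/3))
B = 1 is O(1)

Therefore, the order from fastest to slowest is: C > A > B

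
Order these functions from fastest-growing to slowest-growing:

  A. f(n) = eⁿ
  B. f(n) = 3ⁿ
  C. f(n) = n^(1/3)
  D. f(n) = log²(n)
B > A > C > D

Comparing growth rates:
B = 3ⁿ is O(3ⁿ)
A = eⁿ is O(eⁿ)
C = n^(1/3) is O(n^(1/3))
D = log²(n) is O(log² n)

Therefore, the order from fastest to slowest is: B > A > C > D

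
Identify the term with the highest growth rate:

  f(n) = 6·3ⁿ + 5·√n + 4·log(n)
6·3ⁿ

Looking at each term:
  - 6·3ⁿ is O(3ⁿ)
  - 5·√n is O(√n)
  - 4·log(n) is O(log n)

The term 6·3ⁿ (O(3ⁿ)) grows fastest and dominates all others.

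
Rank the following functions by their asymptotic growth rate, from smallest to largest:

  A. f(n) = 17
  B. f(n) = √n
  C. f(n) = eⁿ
A < B < C

Comparing growth rates:
A = 17 is O(1)
B = √n is O(√n)
C = eⁿ is O(eⁿ)

Therefore, the order from slowest to fastest is: A < B < C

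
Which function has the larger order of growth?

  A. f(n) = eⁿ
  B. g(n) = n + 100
A

f(n) = eⁿ is O(eⁿ), while g(n) = n + 100 is O(n).
Since O(eⁿ) grows faster than O(n), f(n) dominates.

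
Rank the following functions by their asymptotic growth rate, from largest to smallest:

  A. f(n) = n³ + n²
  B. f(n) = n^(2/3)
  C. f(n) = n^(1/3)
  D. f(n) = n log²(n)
A > D > B > C

Comparing growth rates:
A = n³ + n² is O(n³)
D = n log²(n) is O(n log² n)
B = n^(2/3) is O(n^(2/3))
C = n^(1/3) is O(n^(1/3))

Therefore, the order from fastest to slowest is: A > D > B > C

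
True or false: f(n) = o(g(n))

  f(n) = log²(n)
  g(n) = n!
True

f(n) = log²(n) is O(log² n), and g(n) = n! is O(n!).
Since O(log² n) grows strictly slower than O(n!), f(n) = o(g(n)) is true.
This means lim(n→∞) f(n)/g(n) = 0.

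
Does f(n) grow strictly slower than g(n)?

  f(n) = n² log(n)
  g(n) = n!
True

f(n) = n² log(n) is O(n² log n), and g(n) = n! is O(n!).
Since O(n² log n) grows strictly slower than O(n!), f(n) = o(g(n)) is true.
This means lim(n→∞) f(n)/g(n) = 0.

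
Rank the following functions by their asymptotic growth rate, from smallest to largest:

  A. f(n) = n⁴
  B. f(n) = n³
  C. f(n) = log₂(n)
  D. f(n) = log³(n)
C < D < B < A

Comparing growth rates:
C = log₂(n) is O(log n)
D = log³(n) is O(log³ n)
B = n³ is O(n³)
A = n⁴ is O(n⁴)

Therefore, the order from slowest to fastest is: C < D < B < A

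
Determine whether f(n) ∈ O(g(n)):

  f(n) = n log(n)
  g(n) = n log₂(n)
True

f(n) = n log(n) and g(n) = n log₂(n) are both O(n log n).
Big-O permits equal growth rates (f ≤ c·g for some c), so f(n) = O(g(n)) is true.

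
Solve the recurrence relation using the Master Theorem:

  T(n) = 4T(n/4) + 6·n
Θ(n log n)

Master Theorem: a = 4, b = 4, f(n) = 6·n.
Compute the critical exponent d = log₄(4) = 1.
Compare f(n) = Θ(n) against n^d:
  k = 1 = d, so f(n) = Θ(n^d) — Case 2.
  Work is balanced across levels: T(n) = Θ(n^d log n) = Θ(n log n).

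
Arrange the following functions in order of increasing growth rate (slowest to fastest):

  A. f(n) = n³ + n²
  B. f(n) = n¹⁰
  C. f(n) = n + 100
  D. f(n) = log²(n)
D < C < A < B

Comparing growth rates:
D = log²(n) is O(log² n)
C = n + 100 is O(n)
A = n³ + n² is O(n³)
B = n¹⁰ is O(n¹⁰)

Therefore, the order from slowest to fastest is: D < C < A < B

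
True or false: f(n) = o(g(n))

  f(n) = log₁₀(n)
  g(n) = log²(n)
True

f(n) = log₁₀(n) is O(log n), and g(n) = log²(n) is O(log² n).
Since O(log n) grows strictly slower than O(log² n), f(n) = o(g(n)) is true.
This means lim(n→∞) f(n)/g(n) = 0.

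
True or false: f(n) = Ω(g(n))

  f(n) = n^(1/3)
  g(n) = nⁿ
False

f(n) = n^(1/3) is O(n^(1/3)), and g(n) = nⁿ is O(nⁿ).
Since O(n^(1/3)) grows slower than O(nⁿ), f(n) = Ω(g(n)) is false.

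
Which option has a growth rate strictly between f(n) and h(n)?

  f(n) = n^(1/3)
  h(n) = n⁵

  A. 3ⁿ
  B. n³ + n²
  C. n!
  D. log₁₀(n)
B

We need g(n) with n^(1/3) = o(g(n)) and g(n) = o(n⁵), i.e. O(n^(1/3)) ≺ g ≺ O(n⁵).
Check each option:
  A. 3ⁿ — O(3ⁿ) does not grow strictly slower than h(n)
  B. n³ + n² — O(n³) is strictly between O(n^(1/3)) and O(n⁵) ✓
  C. n! — O(n!) does not grow strictly slower than h(n)
  D. log₁₀(n) — O(log n) does not grow strictly faster than f(n)

Only option B (n³ + n²) lies strictly between.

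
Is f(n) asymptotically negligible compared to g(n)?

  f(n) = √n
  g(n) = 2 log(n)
False

f(n) = √n is O(√n), and g(n) = 2 log(n) is O(log n).
Since O(√n) grows faster than or equal to O(log n), f(n) = o(g(n)) is false.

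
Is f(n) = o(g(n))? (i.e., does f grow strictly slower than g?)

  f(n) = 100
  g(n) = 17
False

f(n) = 100 is O(1), and g(n) = 17 is O(1).
Since they have the same growth rate, f(n) = o(g(n)) is false.
(f = o(g) requires f to grow strictly slower, not equal.)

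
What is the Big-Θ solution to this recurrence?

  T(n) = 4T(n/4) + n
Θ(n log n)

Master Theorem: a = 4, b = 4, f(n) = n.
Compute the critical exponent d = log₄(4) = 1.
Compare f(n) = Θ(n) against n^d:
  k = 1 = d, so f(n) = Θ(n^d) — Case 2.
  Work is balanced across levels: T(n) = Θ(n^d log n) = Θ(n log n).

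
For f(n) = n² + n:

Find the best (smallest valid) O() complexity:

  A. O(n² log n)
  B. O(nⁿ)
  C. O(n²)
C

f(n) = n² + n is O(n²).
All listed options are valid Big-O bounds (upper bounds),
but O(n²) is the tightest (smallest valid bound).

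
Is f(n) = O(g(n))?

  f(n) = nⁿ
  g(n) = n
False

f(n) = nⁿ is O(nⁿ), and g(n) = n is O(n).
Since O(nⁿ) grows faster than O(n), f(n) = O(g(n)) is false.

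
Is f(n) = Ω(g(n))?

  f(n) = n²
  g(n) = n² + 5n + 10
True

f(n) = n² and g(n) = n² + 5n + 10 are both O(n²).
Big-Ω permits equal growth rates (f ≥ c·g for some c > 0), so f(n) = Ω(g(n)) is true.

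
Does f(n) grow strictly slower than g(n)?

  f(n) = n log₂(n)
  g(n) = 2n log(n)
False

f(n) = n log₂(n) is O(n log n), and g(n) = 2n log(n) is O(n log n).
Since they have the same growth rate, f(n) = o(g(n)) is false.
(f = o(g) requires f to grow strictly slower, not equal.)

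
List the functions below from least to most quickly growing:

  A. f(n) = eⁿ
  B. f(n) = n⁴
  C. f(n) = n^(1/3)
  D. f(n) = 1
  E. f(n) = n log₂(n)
D < C < E < B < A

Comparing growth rates:
D = 1 is O(1)
C = n^(1/3) is O(n^(1/3))
E = n log₂(n) is O(n log n)
B = n⁴ is O(n⁴)
A = eⁿ is O(eⁿ)

Therefore, the order from slowest to fastest is: D < C < E < B < A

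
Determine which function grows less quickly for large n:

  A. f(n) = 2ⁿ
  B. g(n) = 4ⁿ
A

f(n) = 2ⁿ is O(2ⁿ), while g(n) = 4ⁿ is O(4ⁿ).
Since O(2ⁿ) grows slower than O(4ⁿ), f(n) is dominated.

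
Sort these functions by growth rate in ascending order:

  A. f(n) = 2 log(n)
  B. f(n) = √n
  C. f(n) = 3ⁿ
A < B < C

Comparing growth rates:
A = 2 log(n) is O(log n)
B = √n is O(√n)
C = 3ⁿ is O(3ⁿ)

Therefore, the order from slowest to fastest is: A < B < C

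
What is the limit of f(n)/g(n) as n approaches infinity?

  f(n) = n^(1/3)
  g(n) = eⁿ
0

Since n^(1/3) (O(n^(1/3))) grows slower than eⁿ (O(eⁿ)),
the ratio f(n)/g(n) → 0 as n → ∞.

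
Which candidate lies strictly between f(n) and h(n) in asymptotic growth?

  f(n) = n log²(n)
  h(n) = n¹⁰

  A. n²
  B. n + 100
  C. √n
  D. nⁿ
A

We need g(n) with n log²(n) = o(g(n)) and g(n) = o(n¹⁰), i.e. O(n log² n) ≺ g ≺ O(n¹⁰).
Check each option:
  A. n² — O(n²) is strictly between O(n log² n) and O(n¹⁰) ✓
  B. n + 100 — O(n) does not grow strictly faster than f(n)
  C. √n — O(√n) does not grow strictly faster than f(n)
  D. nⁿ — O(nⁿ) does not grow strictly slower than h(n)

Only option A (n²) lies strictly between.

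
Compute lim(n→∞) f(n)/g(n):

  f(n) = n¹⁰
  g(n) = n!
0

Since n¹⁰ (O(n¹⁰)) grows slower than n! (O(n!)),
the ratio f(n)/g(n) → 0 as n → ∞.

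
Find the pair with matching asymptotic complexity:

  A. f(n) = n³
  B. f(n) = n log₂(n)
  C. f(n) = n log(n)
B and C

Examining each function:
  A. n³ is O(n³)
  B. n log₂(n) is O(n log n)
  C. n log(n) is O(n log n)

Functions B and C both have the same complexity class.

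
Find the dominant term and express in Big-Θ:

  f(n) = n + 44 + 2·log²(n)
Θ(n)

Order the terms by growth rate: 44 ≺ 2·log²(n) ≺ n.
The fastest-growing term n dominates as n → ∞; dropping its constant factor gives Θ(n).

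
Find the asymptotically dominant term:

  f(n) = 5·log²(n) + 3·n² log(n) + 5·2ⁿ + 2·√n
5·2ⁿ

Looking at each term:
  - 5·log²(n) is O(log² n)
  - 3·n² log(n) is O(n² log n)
  - 5·2ⁿ is O(2ⁿ)
  - 2·√n is O(√n)

The term 5·2ⁿ (O(2ⁿ)) grows fastest and dominates all others.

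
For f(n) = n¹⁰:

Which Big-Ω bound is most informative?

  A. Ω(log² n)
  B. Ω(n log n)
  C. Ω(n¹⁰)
C

f(n) = n¹⁰ is Ω(n¹⁰).
All listed options are valid Big-Ω bounds (lower bounds),
but Ω(n¹⁰) is the tightest (largest valid bound).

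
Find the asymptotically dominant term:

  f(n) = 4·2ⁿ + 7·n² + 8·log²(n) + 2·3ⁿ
2·3ⁿ

Looking at each term:
  - 4·2ⁿ is O(2ⁿ)
  - 7·n² is O(n²)
  - 8·log²(n) is O(log² n)
  - 2·3ⁿ is O(3ⁿ)

The term 2·3ⁿ (O(3ⁿ)) grows fastest and dominates all others.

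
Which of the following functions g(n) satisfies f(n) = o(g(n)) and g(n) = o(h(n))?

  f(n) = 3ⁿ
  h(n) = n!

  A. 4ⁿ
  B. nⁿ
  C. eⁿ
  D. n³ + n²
A

We need g(n) with 3ⁿ = o(g(n)) and g(n) = o(n!), i.e. O(3ⁿ) ≺ g ≺ O(n!).
Check each option:
  A. 4ⁿ — O(4ⁿ) is strictly between O(3ⁿ) and O(n!) ✓
  B. nⁿ — O(nⁿ) does not grow strictly slower than h(n)
  C. eⁿ — O(eⁿ) does not grow strictly faster than f(n)
  D. n³ + n² — O(n³) does not grow strictly faster than f(n)

Only option A (4ⁿ) lies strictly between.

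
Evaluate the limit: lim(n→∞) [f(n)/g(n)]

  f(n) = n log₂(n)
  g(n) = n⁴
0

Since n log₂(n) (O(n log n)) grows slower than n⁴ (O(n⁴)),
the ratio f(n)/g(n) → 0 as n → ∞.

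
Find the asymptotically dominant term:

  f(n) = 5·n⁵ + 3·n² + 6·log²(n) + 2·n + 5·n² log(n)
5·n⁵

Looking at each term:
  - 5·n⁵ is O(n⁵)
  - 3·n² is O(n²)
  - 6·log²(n) is O(log² n)
  - 2·n is O(n)
  - 5·n² log(n) is O(n² log n)

The term 5·n⁵ (O(n⁵)) grows fastest and dominates all others.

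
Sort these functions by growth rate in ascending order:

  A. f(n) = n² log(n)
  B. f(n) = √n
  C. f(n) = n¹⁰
B < A < C

Comparing growth rates:
B = √n is O(√n)
A = n² log(n) is O(n² log n)
C = n¹⁰ is O(n¹⁰)

Therefore, the order from slowest to fastest is: B < A < C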